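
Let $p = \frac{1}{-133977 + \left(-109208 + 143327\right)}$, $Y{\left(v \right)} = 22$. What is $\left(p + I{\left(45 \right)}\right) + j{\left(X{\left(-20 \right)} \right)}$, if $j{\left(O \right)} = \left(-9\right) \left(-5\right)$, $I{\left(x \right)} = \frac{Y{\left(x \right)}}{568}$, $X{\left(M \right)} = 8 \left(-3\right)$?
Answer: $\frac{638641697}{14179836} \approx 45.039$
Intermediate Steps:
$X{\left(M \right)} = -24$
$I{\left(x \right)} = \frac{11}{284}$ ($I{\left(x \right)} = \frac{22}{568} = 22 \cdot \frac{1}{568} = \frac{11}{284}$)
$p = - \frac{1}{99858}$ ($p = \frac{1}{-133977 + 34119} = \frac{1}{-99858} = - \frac{1}{99858} \approx -1.0014 \cdot 10^{-5}$)
$j{\left(O \right)} = 45$
$\left(p + I{\left(45 \right)}\right) + j{\left(X{\left(-20 \right)} \right)} = \left(- \frac{1}{99858} + \frac{11}{284}\right) + 45 = \frac{549077}{14179836} + 45 = \frac{638641697}{14179836}$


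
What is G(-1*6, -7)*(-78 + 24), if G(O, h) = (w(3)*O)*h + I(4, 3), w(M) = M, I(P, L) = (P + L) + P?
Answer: -7398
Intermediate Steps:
I(P, L) = L + 2*P (I(P, L) = (L + P) + P = L + 2*P)
G(O, h) = 11 + 3*O*h (G(O, h) = (3*O)*h + (3 + 2*4) = 3*O*h + (3 + 8) = 3*O*h + 11 = 11 + 3*O*h)
G(-1*6, -7)*(-78 + 24) = (11 + 3*(-1*6)*(-7))*(-78 + 24) = (11 + 3*(-6)*(-7))*(-54) = (11 + 126)*(-54) = 137*(-54) = -7398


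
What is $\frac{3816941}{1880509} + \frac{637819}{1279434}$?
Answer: $\frac{467919112405}{185075934762} \approx 2.5283$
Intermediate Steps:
$\frac{3816941}{1880509} + \frac{637819}{1279434} = 3816941 \cdot \frac{1}{1880509} + 637819 \cdot \frac{1}{1279434} = \frac{3816941}{1880509} + \frac{49063}{98418} = \frac{467919112405}{185075934762}$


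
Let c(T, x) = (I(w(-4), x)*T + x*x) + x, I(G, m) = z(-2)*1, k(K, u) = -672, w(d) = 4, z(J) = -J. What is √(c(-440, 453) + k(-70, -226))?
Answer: √204110 ≈ 451.79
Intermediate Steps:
I(G, m) = 2 (I(G, m) = -1*(-2)*1 = 2*1 = 2)
c(T, x) = x + x² + 2*T (c(T, x) = (2*T + x*x) + x = (2*T + x²) + x = (x² + 2*T) + x = x + x² + 2*T)
√(c(-440, 453) + k(-70, -226)) = √((453 + 453² + 2*(-440)) - 672) = √((453 + 205209 - 880) - 672) = √(204782 - 672) = √204110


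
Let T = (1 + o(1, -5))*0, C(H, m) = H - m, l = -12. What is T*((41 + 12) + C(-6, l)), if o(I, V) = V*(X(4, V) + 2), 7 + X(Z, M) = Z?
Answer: 0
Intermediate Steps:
X(Z, M) = -7 + Z
o(I, V) = -V (o(I, V) = V*((-7 + 4) + 2) = V*(-3 + 2) = V*(-1) = -V)
T = 0 (T = (1 - 1*(-5))*0 = (1 + 5)*0 = 6*0 = 0)
T*((41 + 12) + C(-6, l)) = 0*((41 + 12) + (-6 - 1*(-12))) = 0*(53 + (-6 + 12)) = 0*(53 + 6) = 0*59 = 0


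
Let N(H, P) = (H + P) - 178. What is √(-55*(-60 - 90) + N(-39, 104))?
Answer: √8137 ≈ 90.205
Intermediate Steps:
N(H, P) = -178 + H + P
√(-55*(-60 - 90) + N(-39, 104)) = √(-55*(-60 - 90) + (-178 - 39 + 104)) = √(-55*(-150) - 113) = √(8250 - 113) = √8137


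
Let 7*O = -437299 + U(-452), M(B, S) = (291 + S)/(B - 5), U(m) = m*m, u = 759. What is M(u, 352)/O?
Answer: -643/25096890 ≈ -2.5621e-5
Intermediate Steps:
U(m) = m**2
M(B, S) = (291 + S)/(-5 + B)
O = -33285 (O = (-437299 + (-452)**2)/7 = (-437299 + 204304)/7 = (1/7)*(-232995) = -33285)
M(u, 352)/O = ((291 + 352)/(-5 + 759))/(-33285) = (643/754)*(-1/33285) = -643/25096890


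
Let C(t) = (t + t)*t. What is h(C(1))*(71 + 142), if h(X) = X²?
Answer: 852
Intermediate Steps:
C(t) = 2*t² (C(t) = (2*t)*t = 2*t²)
h(C(1))*(71 + 142) = (2*1²)²*(71 + 142) = (2*1)²*213 = 2²*213 = 4*213 = 852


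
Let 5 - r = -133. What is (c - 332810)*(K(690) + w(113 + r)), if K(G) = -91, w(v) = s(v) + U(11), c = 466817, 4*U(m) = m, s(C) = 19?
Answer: -37119939/4 ≈ -9.2800e+6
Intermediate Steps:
r = 138 (r = 5 - 1*(-133) = 5 + 133 = 138)
U(m) = m/4
w(v) = 87/4 (w(v) = 19 + (¼)*11 = 19 + 11/4 = 87/4)
(c - 332810)*(K(690) + w(113 + r)) = (466817 - 332810)*(-91 + 87/4) = 134007*(-277/4) = -37119939/4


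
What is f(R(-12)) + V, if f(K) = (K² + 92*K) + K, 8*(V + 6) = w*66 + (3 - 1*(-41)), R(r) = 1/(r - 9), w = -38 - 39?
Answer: -1129271/1764 ≈ -640.18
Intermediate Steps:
w = -77
R(r) = 1/(-9 + r)
V = -2543/4 (V = -6 + (-77*66 + (3 - 1*(-41)))/8 = -6 + (-5082 + (3 + 41))/8 = -6 + (-5082 + 44)/8 = -6 + (⅛)*(-5038) = -6 - 2519/4 = -2543/4 ≈ -635.75)
f(K) = K² + 93*K
f(R(-12)) + V = (93 + 1/(-9 - 12))/(-9 - 12) - 2543/4 = (93 + 1/(-21))/(-21) - 2543/4 = -(93 - 1/21)/21 - 2543/4 = -1/21*1952/21 - 2543/4 = -1952/441 - 2543/4 = -1129271/1764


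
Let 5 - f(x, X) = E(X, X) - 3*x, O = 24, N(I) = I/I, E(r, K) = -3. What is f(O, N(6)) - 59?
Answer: 21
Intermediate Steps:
N(I) = 1
f(x, X) = 8 + 3*x (f(x, X) = 5 - (-3 - 3*x) = 5 + (3 + 3*x) = 8 + 3*x)
f(O, N(6)) - 59 = (8 + 3*24) - 59 = (8 + 72) - 59 = 80 - 59 = 21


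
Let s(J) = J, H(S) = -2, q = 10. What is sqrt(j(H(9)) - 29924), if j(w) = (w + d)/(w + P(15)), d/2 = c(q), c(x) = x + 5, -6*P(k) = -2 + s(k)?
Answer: 2*I*sqrt(187067)/5 ≈ 173.0*I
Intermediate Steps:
P(k) = 1/3 - k/6 (P(k) = -(-2 + k)/6 = 1/3 - k/6)
c(x) = 5 + x
d = 30 (d = 2*(5 + 10) = 2*15 = 30)
j(w) = (30 + w)/(-13/6 + w) (j(w) = (w + 30)/(w + (1/3 - 1/6*15)) = (30 + w)/(w + (1/3 - 5/2)) = (30 + w)/(w - 13/6) = (30 + w)/(-13/6 + w))
sqrt(j(H(9)) - 29924) = sqrt(6*(30 - 2)/(-13 + 6*(-2)) - 29924) = sqrt(6*28/(-13 - 12) - 29924) = sqrt(6*28/(-25) - 29924) = sqrt(6*(-1/25)*28 - 29924) = sqrt(-168/25 - 29924) = sqrt(-748268/25) = 2*I*sqrt(187067)/5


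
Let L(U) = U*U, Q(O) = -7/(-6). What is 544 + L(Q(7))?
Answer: 19633/36 ≈ 545.36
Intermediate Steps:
Q(O) = 7/6 (Q(O) = -7*(-⅙) = 7/6)
L(U) = U²
544 + L(Q(7)) = 544 + (7/6)² = 544 + 49/36 = 19633/36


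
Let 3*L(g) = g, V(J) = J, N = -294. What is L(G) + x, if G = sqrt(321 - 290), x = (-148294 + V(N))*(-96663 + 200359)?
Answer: -15407981248 + sqrt(31)/3 ≈ -1.5408e+10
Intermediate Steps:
x = -15407981248 (x = (-148294 - 294)*(-96663 + 200359) = -148588*103696 = -15407981248)
G = sqrt(31) ≈ 5.5678
L(g) = g/3
L(G) + x = sqrt(31)/3 - 15407981248 = -15407981248 + sqrt(31)/3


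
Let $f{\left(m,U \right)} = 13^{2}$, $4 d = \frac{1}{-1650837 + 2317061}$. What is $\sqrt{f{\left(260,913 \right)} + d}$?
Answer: $\frac{15 \sqrt{83345996487}}{333112} \approx 13.0$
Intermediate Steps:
$d = \frac{1}{2664896}$ ($d = \frac{1}{4 \left(-1650837 + 2317061\right)} = \frac{1}{4 \cdot 666224} = \frac{1}{4} \cdot \frac{1}{666224} = \frac{1}{2664896} \approx 3.7525 \cdot 10^{-7}$)
$f{\left(m,U \right)} = 169$
$\sqrt{f{\left(260,913 \right)} + d} = \sqrt{169 + \frac{1}{2664896}} = \sqrt{\frac{450367425}{2664896}} = \frac{15 \sqrt{83345996487}}{333112}$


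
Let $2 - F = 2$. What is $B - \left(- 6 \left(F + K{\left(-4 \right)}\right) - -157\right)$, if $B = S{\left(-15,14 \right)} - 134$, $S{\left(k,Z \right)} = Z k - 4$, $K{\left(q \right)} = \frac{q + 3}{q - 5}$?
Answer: $- \frac{1513}{3} \approx -504.33$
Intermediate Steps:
$F = 0$ ($F = 2 - 2 = 0$)
$K{\left(q \right)} = \frac{3 + q}{-5 + q}$
$S{\left(k,Z \right)} = -4 + Z k$
$B = -348$ ($B = \left(-4 + 14 \left(-15\right)\right) - 134 = \left(-4 - 210\right) - 134 = -214 - 134 = -348$)
$B - \left(- 6 \left(F + K{\left(-4 \right)}\right) - -157\right) = -348 - \left(- 6 \left(0 + \frac{3 - 4}{-5 - 4}\right) - -157\right) = -348 - \left(- 6 \left(0 + \frac{1}{-9} \left(-1\right)\right) + 157\right) = -348 - \left(- 6 \left(0 - - \frac{1}{9}\right) + 157\right) = -348 - \left(- 6 \left(0 + \frac{1}{9}\right) + 157\right) = -348 - \left(\left(-6\right) \frac{1}{9} + 157\right) = -348 - \left(- \frac{2}{3} + 157\right) = -348 - \frac{469}{3} = - \frac{1513}{3}$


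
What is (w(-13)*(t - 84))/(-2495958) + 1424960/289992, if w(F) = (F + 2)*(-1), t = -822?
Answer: 74156882749/15079330257 ≈ 4.9178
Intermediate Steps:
w(F) = -2 - F (w(F) = (2 + F)*(-1) = -2 - F)
(w(-13)*(t - 84))/(-2495958) + 1424960/289992 = ((-2 - 1*(-13))*(-822 - 84))/(-2495958) + 1424960/289992 = ((-2 + 13)*(-906))*(-1/2495958) + 1424960*(1/289992) = (11*(-906))*(-1/2495958) + 178120/36249 = -9966*(-1/2495958) + 178120/36249 = 1661/415993 + 178120/36249 = 74156882749/15079330257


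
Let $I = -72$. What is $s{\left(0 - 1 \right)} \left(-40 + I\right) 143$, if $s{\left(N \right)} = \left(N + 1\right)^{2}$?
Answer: $0$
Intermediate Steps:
$s{\left(N \right)} = \left(1 + N\right)^{2}$
$s{\left(0 - 1 \right)} \left(-40 + I\right) 143 = \left(1 + \left(0 - 1\right)\right)^{2} \left(-40 - 72\right) 143 = \left(1 + \left(0 - 1\right)\right)^{2} \left(\left(-112\right) 143\right) = \left(1 - 1\right)^{2} \left(-16016\right) = 0^{2} \left(-16016\right) = 0 \left(-16016\right) = 0$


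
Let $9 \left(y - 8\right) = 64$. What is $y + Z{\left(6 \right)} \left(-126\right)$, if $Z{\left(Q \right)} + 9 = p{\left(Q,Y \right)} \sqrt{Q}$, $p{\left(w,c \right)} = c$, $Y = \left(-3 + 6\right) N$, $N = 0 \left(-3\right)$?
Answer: $\frac{10342}{9} \approx 1149.1$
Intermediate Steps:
$N = 0$
$Y = 0$ ($Y = \left(-3 + 6\right) 0 = 3 \cdot 0 = 0$)
$y = \frac{136}{9}$ ($y = 8 + \frac{1}{9} \cdot 64 = 8 + \frac{64}{9} = \frac{136}{9} \approx 15.111$)
$Z{\left(Q \right)} = -9$ ($Z{\left(Q \right)} = -9 + 0 \sqrt{Q} = -9 + 0 = -9$)
$y + Z{\left(6 \right)} \left(-126\right) = \frac{136}{9} - -1134 = \frac{136}{9} + 1134 = \frac{10342}{9}$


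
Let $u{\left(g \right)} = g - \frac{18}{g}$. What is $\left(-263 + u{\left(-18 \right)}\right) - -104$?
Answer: $-176$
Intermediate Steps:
$\left(-263 + u{\left(-18 \right)}\right) - -104 = \left(-263 - \left(18 + \frac{18}{-18}\right)\right) - -104 = \left(-263 - 17\right) + 104 = -280 + 104 = -176$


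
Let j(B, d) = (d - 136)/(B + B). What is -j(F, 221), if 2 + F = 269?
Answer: -85/534 ≈ -0.15918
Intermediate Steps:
F = 267 (F = -2 + 269 = 267)
j(B, d) = (-136 + d)/(2*B) (j(B, d) = (-136 + d)/((2*B)) = (-136 + d)*(1/(2*B)) = (-136 + d)/(2*B))
-j(F, 221) = -(-136 + 221)/(2*267) = -85/(2*267) = -1*85/534 = -85/534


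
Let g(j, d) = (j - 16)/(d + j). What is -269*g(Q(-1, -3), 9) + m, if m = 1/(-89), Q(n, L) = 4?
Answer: 287279/1157 ≈ 248.30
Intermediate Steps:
m = -1/89 ≈ -0.011236
g(j, d) = (-16 + j)/(d + j)
-269*g(Q(-1, -3), 9) + m = -269*(-16 + 4)/(9 + 4) - 1/89 = -269*(-12)/13 - 1/89 = -269*(-12/13) - 1/89 = 3228/13 - 1/89 = 287279/1157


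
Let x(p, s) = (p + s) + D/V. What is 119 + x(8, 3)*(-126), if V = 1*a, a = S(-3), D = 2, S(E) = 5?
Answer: -6587/5 ≈ -1317.4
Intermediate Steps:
a = 5
V = 5 (V = 1*5 = 5)
x(p, s) = ⅖ + p + s (x(p, s) = (p + s) + 2/5 = (p + s) + 2*(⅕) = (p + s) + ⅖ = ⅖ + p + s)
119 + x(8, 3)*(-126) = 119 + (⅖ + 8 + 3)*(-126) = 119 + (57/5)*(-126) = 119 - 7182/5 = -6587/5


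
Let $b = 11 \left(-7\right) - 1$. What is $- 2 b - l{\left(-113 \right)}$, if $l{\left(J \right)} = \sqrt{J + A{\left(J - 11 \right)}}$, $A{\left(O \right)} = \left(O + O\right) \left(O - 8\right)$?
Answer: $156 - \sqrt{32623} \approx -24.618$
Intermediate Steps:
$A{\left(O \right)} = 2 O \left(-8 + O\right)$
$b = -78$ ($b = -77 - 1 = -78$)
$l{\left(J \right)} = \sqrt{J + 2 \left(-19 + J\right) \left(-11 + J\right)}$ ($l{\left(J \right)} = \sqrt{J + 2 \left(J - 11\right) \left(-8 + \left(J - 11\right)\right)} = \sqrt{J + 2 \left(-11 + J\right) \left(-8 + \left(-11 + J\right)\right)} = \sqrt{J + 2 \left(-11 + J\right) \left(-19 + J\right)} = \sqrt{J + 2 \left(-19 + J\right) \left(-11 + J\right)}$)
$- 2 b - l{\left(-113 \right)} = \left(-2\right) \left(-78\right) - \sqrt{-113 + 2 \left(-19 - 113\right) \left(-11 - 113\right)} = 156 - \sqrt{-113 + 2 \left(-132\right) \left(-124\right)} = 156 - \sqrt{-113 + 32736} = 156 - \sqrt{32623}$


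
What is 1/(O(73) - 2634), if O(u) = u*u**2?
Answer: 1/386383 ≈ 2.5881e-6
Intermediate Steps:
O(u) = u**3
1/(O(73) - 2634) = 1/(73**3 - 2634) = 1/(389017 - 2634) = 1/386383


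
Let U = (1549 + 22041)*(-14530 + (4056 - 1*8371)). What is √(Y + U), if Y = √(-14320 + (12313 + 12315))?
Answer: √(-444553550 + 2*√2577) ≈ 21084.0*I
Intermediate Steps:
U = -444553550 (U = 23590*(-14530 + (4056 - 8371)) = 23590*(-14530 - 4315) = 23590*(-18845) = -444553550)
Y = 2*√2577 (Y = √(-14320 + 24628) = √10308 = 2*√2577 ≈ 101.53)
√(Y + U) = √(2*√2577 - 444553550) = √(-444553550 + 2*√2577)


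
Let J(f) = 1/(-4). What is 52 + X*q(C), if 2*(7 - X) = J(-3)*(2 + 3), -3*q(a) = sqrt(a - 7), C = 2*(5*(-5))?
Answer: 52 - 61*I*sqrt(57)/24 ≈ 52.0 - 19.189*I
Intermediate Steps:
C = -50 (C = 2*(-25) = -50)
q(a) = -sqrt(-7 + a)/3 (q(a) = -sqrt(a - 7)/3 = -sqrt(-7 + a)/3)
J(f) = -1/4
X = 61/8 (X = 7 - (-1)*(2 + 3)/8 = 7 - (-1)*5/8 = 7 - 1/2*(-5/4) = 7 + 5/8 = 61/8 ≈ 7.6250)
52 + X*q(C) = 52 + 61*(-sqrt(-7 - 50)/3)/8 = 52 + 61*(-I*sqrt(57)/3)/8 = 52 - 61*I*sqrt(57)/24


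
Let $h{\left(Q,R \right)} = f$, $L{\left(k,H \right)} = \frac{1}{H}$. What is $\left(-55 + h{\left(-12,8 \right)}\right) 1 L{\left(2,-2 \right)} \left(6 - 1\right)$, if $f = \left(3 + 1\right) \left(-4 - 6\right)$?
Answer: $\frac{475}{2} \approx 237.5$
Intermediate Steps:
$f = -40$ ($f = 4 \left(-10\right) = -40$)
$h{\left(Q,R \right)} = -40$
$\left(-55 + h{\left(-12,8 \right)}\right) 1 L{\left(2,-2 \right)} \left(6 - 1\right) = \left(-55 - 40\right) 1 \frac{1}{-2} \left(6 - 1\right) = - 95 \cdot 1 \left(- \frac{1}{2}\right) \left(6 - 1\right) = - 95 \left(\left(- \frac{1}{2}\right) 5\right) = \left(-95\right) \left(- \frac{5}{2}\right) = \frac{475}{2}$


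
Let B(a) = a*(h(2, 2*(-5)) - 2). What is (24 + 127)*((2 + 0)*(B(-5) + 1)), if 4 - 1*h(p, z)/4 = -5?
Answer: -51038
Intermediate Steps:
h(p, z) = 36 (h(p, z) = 16 - 4*(-5) = 16 + 20 = 36)
B(a) = 34*a (B(a) = a*(36 - 2) = a*34 = 34*a)
(24 + 127)*((2 + 0)*(B(-5) + 1)) = (24 + 127)*((2 + 0)*(34*(-5) + 1)) = 151*(2*(-170 + 1)) = 151*(2*(-169)) = 151*(-338) = -51038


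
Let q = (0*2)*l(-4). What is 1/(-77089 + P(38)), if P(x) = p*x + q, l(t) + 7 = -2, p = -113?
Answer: -1/81383 ≈ -1.2288e-5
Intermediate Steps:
l(t) = -9 (l(t) = -7 - 2 = -9)
q = 0 (q = (0*2)*(-9) = 0*(-9) = 0)
P(x) = -113*x (P(x) = -113*x + 0 = -113*x)
1/(-77089 + P(38)) = 1/(-77089 - 113*38) = 1/(-77089 - 4294) = 1/(-81383) = -1/81383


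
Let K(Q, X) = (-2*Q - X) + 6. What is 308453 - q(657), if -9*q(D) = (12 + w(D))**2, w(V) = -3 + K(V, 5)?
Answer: 4476493/9 ≈ 4.9739e+5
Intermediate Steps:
K(Q, X) = 6 - X - 2*Q (K(Q, X) = (-X - 2*Q) + 6 = 6 - X - 2*Q)
w(V) = -2 - 2*V (w(V) = -3 + (6 - 1*5 - 2*V) = -3 + (6 - 5 - 2*V) = -3 + (1 - 2*V) = -2 - 2*V)
q(D) = -(10 - 2*D)**2/9 (q(D) = -(12 + (-2 - 2*D))**2/9 = -(10 - 2*D)**2/9)
308453 - q(657) = 308453 - (-4)*(-5 + 657)**2/9 = 308453 - (-4)*652**2/9 = 308453 - (-4)*425104/9 = 308453 - 1*(-1700416/9) = 308453 + 1700416/9 = 4476493/9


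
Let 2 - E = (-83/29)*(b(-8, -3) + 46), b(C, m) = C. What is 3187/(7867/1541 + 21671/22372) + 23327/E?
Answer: 494563401237693/672578458420 ≈ 735.32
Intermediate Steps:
E = 3212/29 (E = 2 - (-83/29)*(-8 + 46) = 2 - (-83*1/29)*38 = 2 - (-83)*38/29 = 2 - 1*(-3154/29) = 2 + 3154/29 = 3212/29 ≈ 110.76)
3187/(7867/1541 + 21671/22372) + 23327/E = 3187/(7867/1541 + 21671/22372) + 23327/(3212/29) = 3187/(7867*(1/1541) + 21671*(1/22372)) + 23327*(29/3212) = 3187/(7867/1541 + 21671/22372) + 676483/3212 = 3187/(209395535/34475252) + 676483/3212 = 3187*(34475252/209395535) + 676483/3212 = 109872628124/209395535 + 676483/3212 = 494563401237693/672578458420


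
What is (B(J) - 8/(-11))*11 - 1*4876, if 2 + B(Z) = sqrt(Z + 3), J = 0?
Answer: -4890 + 11*sqrt(3) ≈ -4870.9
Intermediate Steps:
B(Z) = -2 + sqrt(3 + Z) (B(Z) = -2 + sqrt(Z + 3) = -2 + sqrt(3 + Z))
(B(J) - 8/(-11))*11 - 1*4876 = ((-2 + sqrt(3 + 0)) - 8/(-11))*11 - 1*4876 = ((-2 + sqrt(3)) - 8*(-1/11))*11 - 4876 = ((-2 + sqrt(3)) + 8/11)*11 - 4876 = (-14/11 + sqrt(3))*11 - 4876 = (-14 + 11*sqrt(3)) - 4876 = -4890 + 11*sqrt(3)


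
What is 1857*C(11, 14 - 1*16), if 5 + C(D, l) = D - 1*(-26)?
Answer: 59424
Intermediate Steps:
C(D, l) = 21 + D (C(D, l) = -5 + (D - 1*(-26)) = -5 + (D + 26) = -5 + (26 + D) = 21 + D)
1857*C(11, 14 - 1*16) = 1857*(21 + 11) = 1857*32 = 59424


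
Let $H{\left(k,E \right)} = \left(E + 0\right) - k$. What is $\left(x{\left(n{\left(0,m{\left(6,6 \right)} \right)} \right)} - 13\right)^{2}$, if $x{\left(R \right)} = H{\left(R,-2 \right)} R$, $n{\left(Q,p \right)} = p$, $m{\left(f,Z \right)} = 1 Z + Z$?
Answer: $32761$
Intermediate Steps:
$H{\left(k,E \right)} = E - k$
$m{\left(f,Z \right)} = 2 Z$ ($m{\left(f,Z \right)} = Z + Z = 2 Z$)
$x{\left(R \right)} = R \left(-2 - R\right)$ ($x{\left(R \right)} = \left(-2 - R\right) R = R \left(-2 - R\right)$)
$\left(x{\left(n{\left(0,m{\left(6,6 \right)} \right)} \right)} - 13\right)^{2} = \left(- 2 \cdot 6 \left(2 + 2 \cdot 6\right) - 13\right)^{2} = \left(\left(-1\right) 12 \left(2 + 12\right) - 13\right)^{2} = \left(\left(-1\right) 12 \cdot 14 - 13\right)^{2} = \left(-168 - 13\right)^{2} = \left(-181\right)^{2} = 32761$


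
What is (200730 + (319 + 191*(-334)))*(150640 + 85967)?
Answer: 32475493785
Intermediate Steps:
(200730 + (319 + 191*(-334)))*(150640 + 85967) = (200730 + (319 - 63794))*236607 = (200730 - 63475)*236607 = 137255*236607 = 32475493785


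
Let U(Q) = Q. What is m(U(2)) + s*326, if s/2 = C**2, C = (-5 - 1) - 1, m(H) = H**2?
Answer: 31952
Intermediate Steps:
C = -7 (C = -6 - 1 = -7)
s = 98 (s = 2*(-7)**2 = 2*49 = 98)
m(U(2)) + s*326 = 2**2 + 98*326 = 4 + 31948 = 31952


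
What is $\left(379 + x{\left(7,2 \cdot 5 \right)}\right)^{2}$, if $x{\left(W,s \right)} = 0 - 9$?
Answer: $136900$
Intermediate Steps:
$x{\left(W,s \right)} = -9$
$\left(379 + x{\left(7,2 \cdot 5 \right)}\right)^{2} = \left(379 - 9\right)^{2} = 370^{2} = 136900$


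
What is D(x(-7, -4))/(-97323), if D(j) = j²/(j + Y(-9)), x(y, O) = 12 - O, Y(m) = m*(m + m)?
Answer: -128/8661747 ≈ -1.4778e-5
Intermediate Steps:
Y(m) = 2*m² (Y(m) = m*(2*m) = 2*m²)
D(j) = j²/(162 + j) (D(j) = j²/(j + 2*(-9)²) = j²/(j + 2*81) = j²/(j + 162) = j²/(162 + j))
D(x(-7, -4))/(-97323) = ((12 - 1*(-4))²/(162 + (12 - 1*(-4))))/(-97323) = ((12 + 4)²/(162 + (12 + 4)))*(-1/97323) = (16²/(162 + 16))*(-1/97323) = (256/178)*(-1/97323) = (256*(1/178))*(-1/97323) = (128/89)*(-1/97323) = -128/8661747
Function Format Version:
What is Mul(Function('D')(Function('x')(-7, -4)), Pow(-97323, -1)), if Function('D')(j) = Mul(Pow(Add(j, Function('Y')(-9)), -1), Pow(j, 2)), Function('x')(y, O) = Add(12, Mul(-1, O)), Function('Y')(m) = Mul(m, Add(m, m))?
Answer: Rational(-128, 8661747) ≈ -1.4778e-5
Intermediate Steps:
Function('Y')(m) = Mul(2, Pow(m, 2)) (Function('Y')(m) = Mul(m, Mul(2, m)) = Mul(2, Pow(m, 2)))
Function('D')(j) = Mul(Pow(j, 2), Pow(Add(162, j), -1)) (Function('D')(j) = Mul(Pow(Add(j, Mul(2, Pow(-9, 2))), -1), Pow(j, 2)) = Mul(Pow(Add(j, Mul(2, 81)), -1), Pow(j, 2)) = Mul(Pow(Add(j, 162), -1), Pow(j, 2)) = Mul(Pow(Add(162, j), -1), Pow(j, 2)) = Mul(Pow(j, 2), Pow(Add(162, j), -1)))
Mul(Function('D')(Function('x')(-7, -4)), Pow(-97323, -1)) = Mul(Mul(Pow(Add(12, Mul(-1, -4)), 2), Pow(Add(162, Add(12, Mul(-1, -4))), -1)), Pow(-97323, -1)) = Mul(Mul(Pow(Add(12, 4), 2), Pow(Add(162, Add(12, 4)), -1)), Rational(-1, 97323)) = Mul(Mul(Pow(16, 2), Pow(Add(162, 16), -1)), Rational(-1, 97323)) = Mul(Mul(256, Pow(178, -1)), Rational(-1, 97323)) = Mul(Mul(256, Rational(1, 178)), Rational(-1, 97323)) = Mul(Rational(128, 89), Rational(-1, 97323)) = Rational(-128, 8661747)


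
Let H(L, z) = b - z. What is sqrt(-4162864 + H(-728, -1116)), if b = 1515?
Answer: I*sqrt(4160233) ≈ 2039.7*I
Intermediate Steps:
H(L, z) = 1515 - z
sqrt(-4162864 + H(-728, -1116)) = sqrt(-4162864 + (1515 - 1*(-1116))) = sqrt(-4162864 + (1515 + 1116)) = sqrt(-4162864 + 2631) = sqrt(-4160233) = I*sqrt(4160233)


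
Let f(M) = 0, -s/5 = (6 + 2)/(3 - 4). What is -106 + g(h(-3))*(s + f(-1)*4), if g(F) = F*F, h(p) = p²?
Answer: 3134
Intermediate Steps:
s = 40 (s = -5*(6 + 2)/(3 - 4) = -40/(-1) = -40*(-1) = -5*(-8) = 40)
g(F) = F²
-106 + g(h(-3))*(s + f(-1)*4) = -106 + ((-3)²)²*(40 + 0*4) = -106 + 9²*(40 + 0) = -106 + 81*40 = -106 + 3240 = 3134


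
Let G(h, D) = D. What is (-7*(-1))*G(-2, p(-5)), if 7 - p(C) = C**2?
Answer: -126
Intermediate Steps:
p(C) = 7 - C**2
(-7*(-1))*G(-2, p(-5)) = (-7*(-1))*(7 - 1*(-5)**2) = 7*(7 - 1*25) = 7*(7 - 25) = 7*(-18) = -126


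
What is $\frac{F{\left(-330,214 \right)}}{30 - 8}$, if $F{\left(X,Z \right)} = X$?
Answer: $-15$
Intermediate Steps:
$\frac{F{\left(-330,214 \right)}}{30 - 8} = \frac{1}{30 - 8} \left(-330\right) = \frac{1}{22} \left(-330\right) = -15$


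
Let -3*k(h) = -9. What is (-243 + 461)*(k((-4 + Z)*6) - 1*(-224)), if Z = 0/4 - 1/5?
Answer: 49486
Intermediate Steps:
Z = -⅕ (Z = 0*(¼) - 1*⅕ = 0 - ⅕ = -⅕ ≈ -0.20000)
k(h) = 3 (k(h) = -⅓*(-9) = 3)
(-243 + 461)*(k((-4 + Z)*6) - 1*(-224)) = (-243 + 461)*(3 - 1*(-224)) = 218*(3 + 224) = 218*227 = 49486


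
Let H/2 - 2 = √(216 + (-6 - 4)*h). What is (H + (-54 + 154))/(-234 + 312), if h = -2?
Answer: 4/3 + 2*√59/39 ≈ 1.7272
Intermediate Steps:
H = 4 + 4*√59 (H = 4 + 2*√(216 + (-6 - 4)*(-2)) = 4 + 2*√(216 - 10*(-2)) = 4 + 2*√(216 + 20) = 4 + 2*√236 = 4 + 2*(2*√59) = 4 + 4*√59 ≈ 34.725)
(H + (-54 + 154))/(-234 + 312) = ((4 + 4*√59) + (-54 + 154))/(-234 + 312) = ((4 + 4*√59) + 100)/78 = (104 + 4*√59)*(1/78) = 4/3 + 2*√59/39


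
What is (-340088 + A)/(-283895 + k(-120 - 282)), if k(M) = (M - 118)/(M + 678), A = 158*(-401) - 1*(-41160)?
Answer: 24997734/19588885 ≈ 1.2761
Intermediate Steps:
A = -22198 (A = -63358 + 41160 = -22198)
k(M) = (-118 + M)/(678 + M)
(-340088 + A)/(-283895 + k(-120 - 282)) = (-340088 - 22198)/(-283895 + (-118 + (-120 - 282))/(678 + (-120 - 282))) = -362286/(-283895 + (-118 - 402)/(678 - 402)) = -362286/(-283895 - 520/276) = -362286/(-283895 + (1/276)*(-520)) = -362286/(-283895 - 130/69) = -362286/(-19588885/69) = -362286*(-69/19588885) = 24997734/19588885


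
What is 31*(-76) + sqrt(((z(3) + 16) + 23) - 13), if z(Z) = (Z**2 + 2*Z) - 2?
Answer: -2356 + sqrt(39) ≈ -2349.8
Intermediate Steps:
z(Z) = -2 + Z**2 + 2*Z
31*(-76) + sqrt(((z(3) + 16) + 23) - 13) = 31*(-76) + sqrt((((-2 + 3**2 + 2*3) + 16) + 23) - 13) = -2356 + sqrt((((-2 + 9 + 6) + 16) + 23) - 13) = -2356 + sqrt(((13 + 16) + 23) - 13) = -2356 + sqrt((29 + 23) - 13) = -2356 + sqrt(52 - 13) = -2356 + sqrt(39)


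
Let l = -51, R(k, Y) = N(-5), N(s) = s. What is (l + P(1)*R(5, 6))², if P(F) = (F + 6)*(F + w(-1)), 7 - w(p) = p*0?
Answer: 109561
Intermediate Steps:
w(p) = 7 (w(p) = 7 - p*0 = 7 - 1*0 = 7 + 0 = 7)
R(k, Y) = -5
P(F) = (6 + F)*(7 + F) (P(F) = (F + 6)*(F + 7) = (6 + F)*(7 + F))
(l + P(1)*R(5, 6))² = (-51 + (42 + 1² + 13*1)*(-5))² = (-51 + (42 + 1 + 13)*(-5))² = (-51 + 56*(-5))² = (-51 - 280)² = (-331)² = 109561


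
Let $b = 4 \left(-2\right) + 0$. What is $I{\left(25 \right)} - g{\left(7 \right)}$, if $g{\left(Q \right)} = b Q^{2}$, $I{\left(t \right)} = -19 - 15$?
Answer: $358$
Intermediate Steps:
$b = -8$ ($b = -8 + 0 = -8$)
$I{\left(t \right)} = -34$ ($I{\left(t \right)} = -19 - 15 = -34$)
$g{\left(Q \right)} = - 8 Q^{2}$
$I{\left(25 \right)} - g{\left(7 \right)} = -34 - - 8 \cdot 7^{2} = -34 - \left(-8\right) 49 = -34 - -392 = -34 + 392 = 358$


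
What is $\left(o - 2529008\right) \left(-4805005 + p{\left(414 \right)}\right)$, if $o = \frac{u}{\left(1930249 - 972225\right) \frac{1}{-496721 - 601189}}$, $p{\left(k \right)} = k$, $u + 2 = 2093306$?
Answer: $\frac{2835375179759754214}{119753} \approx 2.3677 \cdot 10^{13}$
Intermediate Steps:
$u = 2093304$ ($u = -2 + 2093306 = 2093304$)
$o = - \frac{287282424330}{119753}$ ($o = \frac{2093304}{\left(1930249 - 972225\right) \frac{1}{-496721 - 601189}} = \frac{2093304}{958024 \frac{1}{-1097910}} = \frac{2093304}{958024 \left(- \frac{1}{1097910}\right)} = \frac{2093304}{- \frac{479012}{548955}} = 2093304 \left(- \frac{548955}{479012}\right) = - \frac{287282424330}{119753} \approx -2.399 \cdot 10^{6}$)
$\left(o - 2529008\right) \left(-4805005 + p{\left(414 \right)}\right) = \left(- \frac{287282424330}{119753} - 2529008\right) \left(-4805005 + 414\right) = \left(- \frac{590138719354}{119753}\right) \left(-4804591\right) = \frac{2835375179759754214}{119753}$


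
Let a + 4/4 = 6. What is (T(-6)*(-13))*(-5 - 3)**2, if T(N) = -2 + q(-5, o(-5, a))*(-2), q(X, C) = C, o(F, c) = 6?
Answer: 11648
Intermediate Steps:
a = 5 (a = -1 + 6 = 5)
T(N) = -14 (T(N) = -2 + 6*(-2) = -2 - 12 = -14)
(T(-6)*(-13))*(-5 - 3)**2 = (-14*(-13))*(-5 - 3)**2 = 182*(-8)**2 = 182*64 = 11648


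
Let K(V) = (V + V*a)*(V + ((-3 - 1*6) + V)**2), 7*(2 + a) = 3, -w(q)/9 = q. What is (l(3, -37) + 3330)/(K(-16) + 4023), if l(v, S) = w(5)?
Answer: 1095/3197 ≈ 0.34251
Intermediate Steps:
w(q) = -9*q
a = -11/7 (a = -2 + (1/7)*3 = -2 + 3/7 = -11/7 ≈ -1.5714)
l(v, S) = -45 (l(v, S) = -9*5 = -45)
K(V) = -4*V*(V + (-9 + V)**2)/7 (K(V) = (V + V*(-11/7))*(V + ((-3 - 1*6) + V)**2) = (V - 11*V/7)*(V + ((-3 - 6) + V)**2) = (-4*V/7)*(V + (-9 + V)**2) = -4*V*(V + (-9 + V)**2)/7)
(l(3, -37) + 3330)/(K(-16) + 4023) = (-45 + 3330)/((4/7)*(-16)*(-1*(-16) - (-9 - 16)**2) + 4023) = 3285/((4/7)*(-16)*(16 - 1*(-25)**2) + 4023) = 3285/((4/7)*(-16)*(16 - 1*625) + 4023) = 3285/((4/7)*(-16)*(16 - 625) + 4023) = 3285/((4/7)*(-16)*(-609) + 4023) = 3285/(5568 + 4023) = 3285/9591 = 3285*(1/9591) = 1095/3197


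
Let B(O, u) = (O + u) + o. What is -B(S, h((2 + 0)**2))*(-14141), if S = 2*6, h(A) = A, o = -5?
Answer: 155551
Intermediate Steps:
S = 12
B(O, u) = -5 + O + u (B(O, u) = (O + u) - 5 = -5 + O + u)
-B(S, h((2 + 0)**2))*(-14141) = -(-5 + 12 + (2 + 0)**2)*(-14141) = -(-5 + 12 + 2**2)*(-14141) = -(-5 + 12 + 4)*(-14141) = -11*(-14141) = -1*(-155551) = 155551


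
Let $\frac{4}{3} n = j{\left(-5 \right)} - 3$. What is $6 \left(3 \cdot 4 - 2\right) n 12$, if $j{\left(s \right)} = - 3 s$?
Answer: $6480$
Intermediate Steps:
$n = 9$ ($n = \frac{3 \left(\left(-3\right) \left(-5\right) - 3\right)}{4} = \frac{3 \left(15 - 3\right)}{4} = \frac{3}{4} \cdot 12 = 9$)
$6 \left(3 \cdot 4 - 2\right) n 12 = 6 \left(3 \cdot 4 - 2\right) 9 \cdot 12 = 6 \left(12 - 2\right) 9 \cdot 12 = 6 \cdot 10 \cdot 9 \cdot 12 = 60 \cdot 9 \cdot 12 = 540 \cdot 12 = 6480$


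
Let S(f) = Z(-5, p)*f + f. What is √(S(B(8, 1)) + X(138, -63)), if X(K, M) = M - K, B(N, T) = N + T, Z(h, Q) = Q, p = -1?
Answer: I*√201 ≈ 14.177*I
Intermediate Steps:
S(f) = 0 (S(f) = -f + f = 0)
√(S(B(8, 1)) + X(138, -63)) = √(0 + (-63 - 1*138)) = √(0 + (-63 - 138)) = √(0 - 201) = √(-201) = I*√201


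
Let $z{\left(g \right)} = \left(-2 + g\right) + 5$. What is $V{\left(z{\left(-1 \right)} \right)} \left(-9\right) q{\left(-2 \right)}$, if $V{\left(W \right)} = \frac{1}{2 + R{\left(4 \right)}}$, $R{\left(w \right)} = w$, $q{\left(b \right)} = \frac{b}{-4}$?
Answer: $- \frac{3}{4} \approx -0.75$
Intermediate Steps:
$q{\left(b \right)} = - \frac{b}{4}$ ($q{\left(b \right)} = b \left(- \frac{1}{4}\right) = - \frac{b}{4}$)
$z{\left(g \right)} = 3 + g$
$V{\left(W \right)} = \frac{1}{6}$ ($V{\left(W \right)} = \frac{1}{2 + 4} = \frac{1}{6}$)
$V{\left(z{\left(-1 \right)} \right)} \left(-9\right) q{\left(-2 \right)} = \frac{1}{6} \left(-9\right) \left(\left(- \frac{1}{4}\right) \left(-2\right)\right) = \left(- \frac{3}{2}\right) \frac{1}{2} = - \frac{3}{4}$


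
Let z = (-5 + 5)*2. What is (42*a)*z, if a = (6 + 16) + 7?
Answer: 0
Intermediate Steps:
a = 29 (a = 22 + 7 = 29)
z = 0 (z = 0*2 = 0)
(42*a)*z = (42*29)*0 = 1218*0 = 0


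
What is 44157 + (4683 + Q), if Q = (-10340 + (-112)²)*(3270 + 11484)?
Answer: 32566656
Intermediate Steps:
Q = 32517816 (Q = (-10340 + 12544)*14754 = 2204*14754 = 32517816)
44157 + (4683 + Q) = 44157 + (4683 + 32517816) = 44157 + 32522499 = 32566656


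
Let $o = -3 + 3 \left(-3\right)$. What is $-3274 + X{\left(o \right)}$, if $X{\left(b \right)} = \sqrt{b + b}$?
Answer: $-3274 + 2 i \sqrt{6} \approx -3274.0 + 4.899 i$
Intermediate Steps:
$o = -12$ ($o = -3 - 9 = -12$)
$X{\left(b \right)} = \sqrt{2} \sqrt{b}$ ($X{\left(b \right)} = \sqrt{2 b} = \sqrt{2} \sqrt{b}$)
$-3274 + X{\left(o \right)} = -3274 + \sqrt{2} \sqrt{-12} = -3274 + \sqrt{2} \cdot 2 i \sqrt{3} = -3274 + 2 i \sqrt{6}$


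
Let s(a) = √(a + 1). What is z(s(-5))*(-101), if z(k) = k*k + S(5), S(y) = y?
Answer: -101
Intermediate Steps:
s(a) = √(1 + a)
z(k) = 5 + k² (z(k) = k*k + 5 = k² + 5 = 5 + k²)
z(s(-5))*(-101) = (5 + (√(1 - 5))²)*(-101) = (5 + (√(-4))²)*(-101) = (5 + (2*I)²)*(-101) = (5 - 4)*(-101) = 1*(-101) = -101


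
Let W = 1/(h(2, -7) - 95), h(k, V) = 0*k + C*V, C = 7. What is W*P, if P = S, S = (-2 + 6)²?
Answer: -⅑ ≈ -0.11111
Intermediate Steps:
h(k, V) = 7*V (h(k, V) = 0*k + 7*V = 0 + 7*V = 7*V)
S = 16 (S = 4² = 16)
P = 16
W = -1/144 (W = 1/(7*(-7) - 95) = 1/(-49 - 95) = 1/(-144) = -1/144 ≈ -0.0069444)
W*P = -1/144*16 = -⅑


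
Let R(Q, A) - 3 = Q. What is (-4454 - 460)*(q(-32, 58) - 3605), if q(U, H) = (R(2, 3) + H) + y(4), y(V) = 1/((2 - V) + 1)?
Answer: 17410302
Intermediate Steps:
R(Q, A) = 3 + Q
y(V) = 1/(3 - V)
q(U, H) = 4 + H (q(U, H) = ((3 + 2) + H) - 1/(-3 + 4) = (5 + H) - 1/1 = (5 + H) - 1*1 = (5 + H) - 1 = 4 + H)
(-4454 - 460)*(q(-32, 58) - 3605) = (-4454 - 460)*((4 + 58) - 3605) = -4914*(62 - 3605) = -4914*(-3543) = 17410302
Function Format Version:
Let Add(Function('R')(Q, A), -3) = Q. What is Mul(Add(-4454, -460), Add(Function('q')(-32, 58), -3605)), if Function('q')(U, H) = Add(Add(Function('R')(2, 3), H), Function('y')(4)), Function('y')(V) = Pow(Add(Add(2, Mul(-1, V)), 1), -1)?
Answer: 17410302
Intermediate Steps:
Function('R')(Q, A) = Add(3, Q)
Function('y')(V) = Pow(Add(3, Mul(-1, V)), -1)
Function('q')(U, H) = Add(4, H) (Function('q')(U, H) = Add(Add(Add(3, 2), H), Mul(-1, Pow(Add(-3, 4), -1))) = Add(Add(5, H), Mul(-1, Pow(1, -1))) = Add(Add(5, H), Mul(-1, 1)) = Add(Add(5, H), -1) = Add(4, H))
Mul(Add(-4454, -460), Add(Function('q')(-32, 58), -3605)) = Mul(Add(-4454, -460), Add(Add(4, 58), -3605)) = Mul(-4914, Add(62, -3605)) = Mul(-4914, -3543) = 17410302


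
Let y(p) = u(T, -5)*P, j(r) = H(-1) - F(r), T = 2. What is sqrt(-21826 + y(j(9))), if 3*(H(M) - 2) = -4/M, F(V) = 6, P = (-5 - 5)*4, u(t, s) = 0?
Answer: I*sqrt(21826) ≈ 147.74*I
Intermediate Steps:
P = -40 (P = -10*4 = -40)
H(M) = 2 - 4/(3*M) (H(M) = 2 + (-4/M)/3 = 2 - 4/(3*M))
j(r) = -8/3 (j(r) = (2 - 4/3/(-1)) - 1*6 = (2 - 4/3*(-1)) - 6 = (2 + 4/3) - 6 = 10/3 - 6 = -8/3)
y(p) = 0 (y(p) = 0*(-40) = 0)
sqrt(-21826 + y(j(9))) = sqrt(-21826 + 0) = sqrt(-21826) = I*sqrt(21826)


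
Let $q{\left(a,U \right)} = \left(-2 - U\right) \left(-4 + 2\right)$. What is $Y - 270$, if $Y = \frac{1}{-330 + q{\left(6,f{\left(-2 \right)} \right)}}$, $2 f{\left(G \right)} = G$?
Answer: $- \frac{88561}{328} \approx -270.0$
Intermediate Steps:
$f{\left(G \right)} = \frac{G}{2}$
$q{\left(a,U \right)} = 4 + 2 U$ ($q{\left(a,U \right)} = \left(-2 - U\right) \left(-2\right) = 4 + 2 U$)
$Y = - \frac{1}{328}$ ($Y = \frac{1}{-330 + \left(4 + 2 \cdot \frac{1}{2} \left(-2\right)\right)} = \frac{1}{-330 + \left(4 + 2 \left(-1\right)\right)} = \frac{1}{-330 + \left(4 - 2\right)} = \frac{1}{-330 + 2} = \frac{1}{-328} = - \frac{1}{328} \approx -0.0030488$)
$Y - 270 = - \frac{1}{328} - 270 = - \frac{88561}{328}$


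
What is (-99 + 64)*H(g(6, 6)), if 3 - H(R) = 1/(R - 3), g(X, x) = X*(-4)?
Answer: -2870/27 ≈ -106.30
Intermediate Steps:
g(X, x) = -4*X
H(R) = 3 - 1/(-3 + R) (H(R) = 3 - 1/(R - 3) = 3 - 1/(-3 + R))
(-99 + 64)*H(g(6, 6)) = (-99 + 64)*((-10 + 3*(-4*6))/(-3 - 4*6)) = -35*(-10 + 3*(-24))/(-3 - 24) = -35*(-10 - 72)/(-27) = -(-35)*(-82)/27 = -35*82/27 = -2870/27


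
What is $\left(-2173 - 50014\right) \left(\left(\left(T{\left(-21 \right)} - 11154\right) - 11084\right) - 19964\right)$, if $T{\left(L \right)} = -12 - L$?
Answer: $2201926091$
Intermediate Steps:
$\left(-2173 - 50014\right) \left(\left(\left(T{\left(-21 \right)} - 11154\right) - 11084\right) - 19964\right) = \left(-2173 - 50014\right) \left(\left(\left(\left(-12 - -21\right) - 11154\right) - 11084\right) - 19964\right) = - 52187 \left(\left(\left(\left(-12 + 21\right) - 11154\right) - 11084\right) - 19964\right) = - 52187 \left(\left(\left(9 - 11154\right) - 11084\right) - 19964\right) = - 52187 \left(\left(-11145 - 11084\right) - 19964\right) = - 52187 \left(-22229 - 19964\right) = \left(-52187\right) \left(-42193\right) = 2201926091$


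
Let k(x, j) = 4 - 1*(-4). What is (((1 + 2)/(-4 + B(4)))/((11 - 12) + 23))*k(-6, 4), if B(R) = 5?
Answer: 12/11 ≈ 1.0909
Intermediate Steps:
k(x, j) = 8 (k(x, j) = 4 + 4 = 8)
(((1 + 2)/(-4 + B(4)))/((11 - 12) + 23))*k(-6, 4) = (((1 + 2)/(-4 + 5))/((11 - 12) + 23))*8 = ((3/1)/(-1 + 23))*8 = ((3*1)/22)*8 = (3*(1/22))*8 = (3/22)*8 = 12/11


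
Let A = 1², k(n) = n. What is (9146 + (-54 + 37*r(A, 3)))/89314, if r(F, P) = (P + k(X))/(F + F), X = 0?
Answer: 18295/178628 ≈ 0.10242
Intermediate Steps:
A = 1
r(F, P) = P/(2*F) (r(F, P) = (P + 0)/(F + F) = P/((2*F)) = P*(1/(2*F)) = P/(2*F))
(9146 + (-54 + 37*r(A, 3)))/89314 = (9146 + (-54 + 37*((½)*3/1)))/89314 = (9146 + (-54 + 37*((½)*3*1)))*(1/89314) = (9146 + (-54 + 37*(3/2)))*(1/89314) = (9146 + (-54 + 111/2))*(1/89314) = (9146 + 3/2)*(1/89314) = (18295/2)*(1/89314) = 18295/178628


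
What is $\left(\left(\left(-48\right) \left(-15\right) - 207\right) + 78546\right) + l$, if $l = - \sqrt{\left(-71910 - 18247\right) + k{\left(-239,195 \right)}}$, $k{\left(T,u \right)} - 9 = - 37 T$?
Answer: $79059 - i \sqrt{81305} \approx 79059.0 - 285.14 i$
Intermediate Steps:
$k{\left(T,u \right)} = 9 - 37 T$
$l = - i \sqrt{81305}$ ($l = - \sqrt{\left(-71910 - 18247\right) + \left(9 - -8843\right)} = - \sqrt{-90157 + \left(9 + 8843\right)} = - \sqrt{-90157 + 8852} = - \sqrt{-81305} = - i \sqrt{81305} \approx - 285.14 i$)
$\left(\left(\left(-48\right) \left(-15\right) - 207\right) + 78546\right) + l = \left(\left(\left(-48\right) \left(-15\right) - 207\right) + 78546\right) - i \sqrt{81305} = \left(\left(720 - 207\right) + 78546\right) - i \sqrt{81305} = \left(513 + 78546\right) - i \sqrt{81305} = 79059 - i \sqrt{81305}$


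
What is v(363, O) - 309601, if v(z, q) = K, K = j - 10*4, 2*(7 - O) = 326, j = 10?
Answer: -309631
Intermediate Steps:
O = -156 (O = 7 - ½*326 = 7 - 163 = -156)
K = -30 (K = 10 - 10*4 = 10 - 40 = -30)
v(z, q) = -30
v(363, O) - 309601 = -30 - 309601 = -309631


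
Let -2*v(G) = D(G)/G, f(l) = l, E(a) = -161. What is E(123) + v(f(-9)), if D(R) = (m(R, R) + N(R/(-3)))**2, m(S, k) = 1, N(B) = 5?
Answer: -159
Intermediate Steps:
D(R) = 36 (D(R) = (1 + 5)**2 = 6**2 = 36)
v(G) = -18/G
E(123) + v(f(-9)) = -161 - 18/(-9) = -161 - 18*(-1/9) = -161 + 2 = -159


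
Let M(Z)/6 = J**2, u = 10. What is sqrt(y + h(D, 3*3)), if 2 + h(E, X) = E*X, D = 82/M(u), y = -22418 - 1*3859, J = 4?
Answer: I*sqrt(420341)/4 ≈ 162.08*I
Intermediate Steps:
M(Z) = 96 (M(Z) = 6*4**2 = 6*16 = 96)
y = -26277 (y = -22418 - 3859 = -26277)
D = 41/48 (D = 82/96 = 82*(1/96) = 41/48 ≈ 0.85417)
h(E, X) = -2 + E*X
sqrt(y + h(D, 3*3)) = sqrt(-26277 + (-2 + 41*(3*3)/48)) = sqrt(-26277 + (-2 + (41/48)*9)) = sqrt(-26277 + (-2 + 123/16)) = sqrt(-26277 + 91/16) = sqrt(-420341/16) = I*sqrt(420341)/4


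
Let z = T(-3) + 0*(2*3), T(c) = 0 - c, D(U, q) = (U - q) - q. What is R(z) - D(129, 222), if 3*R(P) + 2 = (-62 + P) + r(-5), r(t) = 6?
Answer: 890/3 ≈ 296.67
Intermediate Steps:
D(U, q) = U - 2*q
T(c) = -c
z = 3 (z = -1*(-3) + 0*(2*3) = 3 + 0*6 = 3 + 0 = 3)
R(P) = -58/3 + P/3 (R(P) = -2/3 + ((-62 + P) + 6)/3 = -2/3 + (-56 + P)/3 = -2/3 + (-56/3 + P/3) = -58/3 + P/3)
R(z) - D(129, 222) = (-58/3 + (1/3)*3) - (129 - 2*222) = (-58/3 + 1) - (129 - 444) = -55/3 - 1*(-315) = -55/3 + 315 = 890/3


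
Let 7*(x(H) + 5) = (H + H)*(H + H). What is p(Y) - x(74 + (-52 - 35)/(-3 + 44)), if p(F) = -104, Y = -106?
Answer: -5129167/1681 ≈ -3051.3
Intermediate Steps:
x(H) = -5 + 4*H²/7 (x(H) = -5 + ((H + H)*(H + H))/7 = -5 + ((2*H)*(2*H))/7 = -5 + (4*H²)/7 = -5 + 4*H²/7)
p(Y) - x(74 + (-52 - 35)/(-3 + 44)) = -104 - (-5 + 4*(74 + (-52 - 35)/(-3 + 44))²/7) = -104 - (-5 + 4*(74 - 87/41)²/7) = -104 - (-5 + 4*(2947/41)²/7) = -104 - (-5 + (4/7)*(8684809/1681)) = -104 - (-5 + 4962748/1681) = -104 - 1*4954343/1681 = -104 - 4954343/1681 = -5129167/1681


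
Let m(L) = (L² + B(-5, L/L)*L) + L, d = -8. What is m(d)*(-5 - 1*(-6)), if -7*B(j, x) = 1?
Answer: 400/7 ≈ 57.143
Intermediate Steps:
B(j, x) = -⅐ (B(j, x) = -⅐*1 = -⅐)
m(L) = L² + 6*L/7 (m(L) = (L² - L/7) + L = L² + 6*L/7)
m(d)*(-5 - 1*(-6)) = ((⅐)*(-8)*(6 + 7*(-8)))*(-5 - 1*(-6)) = ((⅐)*(-8)*(6 - 56))*(-5 + 6) = ((⅐)*(-8)*(-50))*1 = (400/7)*1 = 400/7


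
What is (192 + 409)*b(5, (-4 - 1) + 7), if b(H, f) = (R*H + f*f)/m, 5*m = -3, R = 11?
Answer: -177295/3 ≈ -59098.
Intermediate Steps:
m = -⅗ (m = (⅕)*(-3) = -⅗ ≈ -0.60000)
b(H, f) = -55*H/3 - 5*f²/3 (b(H, f) = (11*H + f*f)/(-⅗) = (11*H + f²)*(-5/3) = (f² + 11*H)*(-5/3) = -55*H/3 - 5*f²/3)
(192 + 409)*b(5, (-4 - 1) + 7) = (192 + 409)*(-55/3*5 - 5*((-4 - 1) + 7)²/3) = 601*(-275/3 - 5*(-5 + 7)²/3) = 601*(-275/3 - 5/3*2²) = 601*(-275/3 - 5/3*4) = 601*(-275/3 - 20/3) = 601*(-295/3) = -177295/3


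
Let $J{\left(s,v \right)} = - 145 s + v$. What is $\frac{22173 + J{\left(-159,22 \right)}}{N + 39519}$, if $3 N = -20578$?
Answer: $\frac{135750}{97979} \approx 1.3855$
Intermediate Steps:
$J{\left(s,v \right)} = v - 145 s$
$N = - \frac{20578}{3}$ ($N = \frac{1}{3} \left(-20578\right) = - \frac{20578}{3} \approx -6859.3$)
$\frac{22173 + J{\left(-159,22 \right)}}{N + 39519} = \frac{22173 + \left(22 - -23055\right)}{- \frac{20578}{3} + 39519} = \frac{22173 + \left(22 + 23055\right)}{\frac{97979}{3}} = \left(22173 + 23077\right) \frac{3}{97979} = 45250 \cdot \frac{3}{97979} = \frac{135750}{97979}$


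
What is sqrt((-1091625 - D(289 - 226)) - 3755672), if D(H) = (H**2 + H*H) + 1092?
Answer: I*sqrt(4856327) ≈ 2203.7*I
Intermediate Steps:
D(H) = 1092 + 2*H**2 (D(H) = (H**2 + H**2) + 1092 = 2*H**2 + 1092 = 1092 + 2*H**2)
sqrt((-1091625 - D(289 - 226)) - 3755672) = sqrt((-1091625 - (1092 + 2*(289 - 226)**2)) - 3755672) = sqrt((-1091625 - (1092 + 2*63**2)) - 3755672) = sqrt((-1091625 - (1092 + 2*3969)) - 3755672) = sqrt((-1091625 - (1092 + 7938)) - 3755672) = sqrt((-1091625 - 1*9030) - 3755672) = sqrt((-1091625 - 9030) - 3755672) = sqrt(-1100655 - 3755672) = sqrt(-4856327) = I*sqrt(4856327)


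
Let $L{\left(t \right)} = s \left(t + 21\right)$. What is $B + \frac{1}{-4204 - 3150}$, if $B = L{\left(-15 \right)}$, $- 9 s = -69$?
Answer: $\frac{338283}{7354} \approx 46.0$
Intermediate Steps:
$s = \frac{23}{3}$ ($s = \left(- \frac{1}{9}\right) \left(-69\right) = \frac{23}{3} \approx 7.6667$)
$L{\left(t \right)} = 161 + \frac{23 t}{3}$ ($L{\left(t \right)} = \frac{23 \left(t + 21\right)}{3} = \frac{23 \left(21 + t\right)}{3} = 161 + \frac{23 t}{3}$)
$B = 46$ ($B = 161 + \frac{23}{3} \left(-15\right) = 161 - 115 = 46$)
$B + \frac{1}{-4204 - 3150} = 46 + \frac{1}{-4204 - 3150} = 46 + \frac{1}{-7354} = 46 - \frac{1}{7354} = \frac{338283}{7354}$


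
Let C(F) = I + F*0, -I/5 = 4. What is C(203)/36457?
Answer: -20/36457 ≈ -0.00054859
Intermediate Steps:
I = -20 (I = -5*4 = -20)
C(F) = -20 (C(F) = -20 + F*0 = -20 + 0 = -20)
C(203)/36457 = -20/36457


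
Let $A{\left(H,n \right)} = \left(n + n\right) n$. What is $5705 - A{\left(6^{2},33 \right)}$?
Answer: $3527$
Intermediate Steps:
$A{\left(H,n \right)} = 2 n^{2}$ ($A{\left(H,n \right)} = 2 n n = 2 n^{2}$)
$5705 - A{\left(6^{2},33 \right)} = 5705 - 2 \cdot 33^{2} = 5705 - 2 \cdot 1089 = 5705 - 2178 = 3527$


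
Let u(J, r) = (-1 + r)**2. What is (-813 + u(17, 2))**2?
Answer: 659344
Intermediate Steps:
(-813 + u(17, 2))**2 = (-813 + (-1 + 2)**2)**2 = (-813 + 1**2)**2 = (-813 + 1)**2 = (-812)**2 = 659344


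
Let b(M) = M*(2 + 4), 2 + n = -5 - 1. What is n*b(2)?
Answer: -96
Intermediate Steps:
n = -8 (n = -2 + (-5 - 1) = -2 - 6 = -8)
b(M) = 6*M (b(M) = M*6 = 6*M)
n*b(2) = -48*2 = -8*12 = -96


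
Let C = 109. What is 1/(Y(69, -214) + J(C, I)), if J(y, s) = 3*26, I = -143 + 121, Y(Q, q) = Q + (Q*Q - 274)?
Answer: 1/4634 ≈ 0.00021580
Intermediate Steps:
Y(Q, q) = -274 + Q + Q² (Y(Q, q) = Q + (Q² - 274) = Q + (-274 + Q²) = -274 + Q + Q²)
I = -22
J(y, s) = 78
1/(Y(69, -214) + J(C, I)) = 1/((-274 + 69 + 69²) + 78) = 1/((-274 + 69 + 4761) + 78) = 1/(4556 + 78) = 1/4634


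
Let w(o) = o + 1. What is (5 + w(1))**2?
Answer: 49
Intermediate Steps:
w(o) = 1 + o
(5 + w(1))**2 = (5 + (1 + 1))**2 = (5 + 2)**2 = 7**2 = 49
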